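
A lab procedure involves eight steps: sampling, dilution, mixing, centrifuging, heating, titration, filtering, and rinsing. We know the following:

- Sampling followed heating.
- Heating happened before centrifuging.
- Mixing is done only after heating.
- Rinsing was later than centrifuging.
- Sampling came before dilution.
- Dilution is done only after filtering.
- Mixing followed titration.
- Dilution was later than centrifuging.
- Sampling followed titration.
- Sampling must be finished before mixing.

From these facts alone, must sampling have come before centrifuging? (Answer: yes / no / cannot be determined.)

No chain of stated constraints runs from sampling to centrifuging, and none runs from centrifuging to sampling either.
So the relative order of sampling and centrifuging is not fixed by the given facts.

cannot be determined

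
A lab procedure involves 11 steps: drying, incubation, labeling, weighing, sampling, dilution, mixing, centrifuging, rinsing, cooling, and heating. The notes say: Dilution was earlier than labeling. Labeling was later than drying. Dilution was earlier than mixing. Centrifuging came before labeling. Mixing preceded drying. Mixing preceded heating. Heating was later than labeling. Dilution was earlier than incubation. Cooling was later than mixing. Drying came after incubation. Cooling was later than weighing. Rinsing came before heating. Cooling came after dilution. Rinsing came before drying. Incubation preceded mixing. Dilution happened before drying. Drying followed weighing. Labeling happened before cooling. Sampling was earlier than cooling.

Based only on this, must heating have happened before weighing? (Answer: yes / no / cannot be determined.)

no

Tracing the constraints gives weighing → drying → labeling → heating, so weighing must come before heating.
That means heating cannot be before weighing.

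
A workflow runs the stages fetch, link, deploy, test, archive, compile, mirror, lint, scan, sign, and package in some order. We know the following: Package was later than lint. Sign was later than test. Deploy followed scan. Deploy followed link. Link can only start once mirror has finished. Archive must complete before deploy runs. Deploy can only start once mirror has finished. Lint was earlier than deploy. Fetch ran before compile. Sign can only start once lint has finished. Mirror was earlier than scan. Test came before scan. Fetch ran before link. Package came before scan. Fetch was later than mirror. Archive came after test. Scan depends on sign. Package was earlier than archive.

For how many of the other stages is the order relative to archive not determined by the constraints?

Forced before archive: lint, package, and test; forced after archive: deploy.
That leaves compile, fetch, link, mirror, scan, and sign with no forced order relative to archive — 6.

6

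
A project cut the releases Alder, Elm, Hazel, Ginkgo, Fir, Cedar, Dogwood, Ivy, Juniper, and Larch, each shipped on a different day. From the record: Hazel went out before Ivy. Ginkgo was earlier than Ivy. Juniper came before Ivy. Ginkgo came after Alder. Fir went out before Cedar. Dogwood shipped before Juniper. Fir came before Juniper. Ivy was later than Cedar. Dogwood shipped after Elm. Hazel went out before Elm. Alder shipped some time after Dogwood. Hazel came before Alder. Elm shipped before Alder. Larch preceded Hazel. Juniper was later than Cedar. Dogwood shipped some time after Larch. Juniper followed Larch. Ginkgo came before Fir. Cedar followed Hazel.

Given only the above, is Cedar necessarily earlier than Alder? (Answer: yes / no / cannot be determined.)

no

Tracing the constraints gives Alder → Ginkgo → Fir → Cedar, so Alder must come before Cedar.
That means Cedar cannot be before Alder.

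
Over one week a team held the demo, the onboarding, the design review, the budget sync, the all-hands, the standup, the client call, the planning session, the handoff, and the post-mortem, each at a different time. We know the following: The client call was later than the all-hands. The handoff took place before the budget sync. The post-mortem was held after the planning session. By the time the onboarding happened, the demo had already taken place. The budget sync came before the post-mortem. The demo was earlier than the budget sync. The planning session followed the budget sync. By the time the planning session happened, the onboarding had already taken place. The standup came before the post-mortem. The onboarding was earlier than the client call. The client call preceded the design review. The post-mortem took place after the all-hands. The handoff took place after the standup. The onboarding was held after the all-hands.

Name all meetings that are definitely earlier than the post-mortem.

Directly stated before the post-mortem: the all-hands, the budget sync, the planning session, and the standup.
The demo reaches the post-mortem via the demo → the budget sync → the post-mortem.
The handoff reaches the post-mortem via the handoff → the budget sync → the post-mortem.
The onboarding reaches the post-mortem via the onboarding → the planning session → the post-mortem.
No chain forces the design review (or any of the others) ahead of the post-mortem.

the all-hands, the budget sync, the demo, the handoff, the onboarding, the planning session, the standup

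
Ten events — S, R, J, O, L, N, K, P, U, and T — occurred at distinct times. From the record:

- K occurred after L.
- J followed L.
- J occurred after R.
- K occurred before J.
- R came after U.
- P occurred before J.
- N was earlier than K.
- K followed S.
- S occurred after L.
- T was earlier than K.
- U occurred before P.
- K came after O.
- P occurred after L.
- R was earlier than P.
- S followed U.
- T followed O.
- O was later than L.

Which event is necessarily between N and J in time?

K

Tracing the constraints gives N → K → J, so K sits after N and before J.
No other event is forced both after N and before J.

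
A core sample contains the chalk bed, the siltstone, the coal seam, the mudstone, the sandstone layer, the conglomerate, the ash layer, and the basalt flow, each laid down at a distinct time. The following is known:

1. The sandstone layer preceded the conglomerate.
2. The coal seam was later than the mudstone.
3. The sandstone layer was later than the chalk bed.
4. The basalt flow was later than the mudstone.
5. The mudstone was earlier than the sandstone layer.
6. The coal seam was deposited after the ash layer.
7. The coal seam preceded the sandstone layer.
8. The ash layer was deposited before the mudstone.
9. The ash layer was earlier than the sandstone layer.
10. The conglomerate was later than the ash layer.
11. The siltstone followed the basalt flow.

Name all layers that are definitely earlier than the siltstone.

the ash layer, the basalt flow, the mudstone

Directly stated before the siltstone: the basalt flow.
The ash layer reaches the siltstone via the ash layer → the mudstone → the basalt flow → the siltstone.
The mudstone reaches the siltstone via the mudstone → the basalt flow → the siltstone.
No chain forces the conglomerate (or any of the others) ahead of the siltstone.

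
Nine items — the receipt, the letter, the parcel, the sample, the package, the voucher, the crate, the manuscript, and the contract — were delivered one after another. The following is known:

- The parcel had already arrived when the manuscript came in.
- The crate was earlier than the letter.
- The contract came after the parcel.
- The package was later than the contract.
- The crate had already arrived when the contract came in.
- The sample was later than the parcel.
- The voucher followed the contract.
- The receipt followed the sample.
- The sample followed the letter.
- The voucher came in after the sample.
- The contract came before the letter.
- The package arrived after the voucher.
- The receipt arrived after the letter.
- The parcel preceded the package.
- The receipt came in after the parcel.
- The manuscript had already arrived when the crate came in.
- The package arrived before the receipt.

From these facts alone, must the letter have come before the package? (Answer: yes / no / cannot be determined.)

yes

Chain the constraints: the letter → the sample → the voucher → the package. Each link is directly stated, so the letter comes before the package.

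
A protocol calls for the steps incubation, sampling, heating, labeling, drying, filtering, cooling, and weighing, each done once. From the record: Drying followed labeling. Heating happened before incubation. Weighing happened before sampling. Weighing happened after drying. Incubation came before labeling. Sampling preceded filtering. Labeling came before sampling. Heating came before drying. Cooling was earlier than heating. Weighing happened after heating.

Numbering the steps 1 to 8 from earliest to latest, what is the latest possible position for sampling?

Sampling must come before filtering — 1 step forced after it.
Everything else can be placed before sampling in some valid order, so sampling can sit as late as position 8 − 1 = 7.

7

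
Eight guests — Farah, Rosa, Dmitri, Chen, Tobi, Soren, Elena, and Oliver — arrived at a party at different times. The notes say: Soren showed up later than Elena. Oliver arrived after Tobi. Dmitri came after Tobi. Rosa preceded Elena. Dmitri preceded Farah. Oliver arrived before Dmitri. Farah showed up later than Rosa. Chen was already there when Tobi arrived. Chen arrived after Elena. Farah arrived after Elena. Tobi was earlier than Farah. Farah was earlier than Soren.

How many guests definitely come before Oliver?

4

Directly stated before Oliver: Tobi.
Chen reaches Oliver via Chen → Tobi → Oliver.
Elena reaches Oliver via Elena → Chen → Tobi → Oliver.
Rosa reaches Oliver via Rosa → Elena → Chen → Tobi → Oliver.
No chain forces Soren (or any of the others) ahead of Oliver.
That's Chen, Elena, Rosa, and Tobi — 4 in all.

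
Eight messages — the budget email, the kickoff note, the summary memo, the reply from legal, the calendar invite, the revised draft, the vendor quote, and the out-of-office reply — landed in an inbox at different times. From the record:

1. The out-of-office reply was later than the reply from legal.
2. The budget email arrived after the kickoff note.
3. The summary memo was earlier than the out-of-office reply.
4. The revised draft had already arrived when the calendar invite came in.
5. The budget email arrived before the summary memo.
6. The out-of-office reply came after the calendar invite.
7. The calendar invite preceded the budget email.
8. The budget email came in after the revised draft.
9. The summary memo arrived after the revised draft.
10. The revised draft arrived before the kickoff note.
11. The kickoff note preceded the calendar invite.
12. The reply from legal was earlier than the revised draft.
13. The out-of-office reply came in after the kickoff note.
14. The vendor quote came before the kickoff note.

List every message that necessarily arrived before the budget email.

Directly stated before the budget email: the calendar invite, the kickoff note, and the revised draft.
The reply from legal reaches the budget email via the reply from legal → the revised draft → the budget email.
The vendor quote reaches the budget email via the vendor quote → the kickoff note → the budget email.

the calendar invite, the kickoff note, the reply from legal, the revised draft, the vendor quote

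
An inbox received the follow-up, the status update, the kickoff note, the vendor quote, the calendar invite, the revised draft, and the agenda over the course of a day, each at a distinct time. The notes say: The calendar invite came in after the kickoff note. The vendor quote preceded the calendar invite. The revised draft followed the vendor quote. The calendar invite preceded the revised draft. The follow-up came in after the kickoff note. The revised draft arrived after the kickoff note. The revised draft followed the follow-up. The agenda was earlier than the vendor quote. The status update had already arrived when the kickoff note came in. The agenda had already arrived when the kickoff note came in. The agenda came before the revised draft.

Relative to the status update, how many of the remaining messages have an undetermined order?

Forced after the status update: the calendar invite, the follow-up, the kickoff note, and the revised draft.
That leaves the agenda and the vendor quote with no forced order relative to the status update — 2.

2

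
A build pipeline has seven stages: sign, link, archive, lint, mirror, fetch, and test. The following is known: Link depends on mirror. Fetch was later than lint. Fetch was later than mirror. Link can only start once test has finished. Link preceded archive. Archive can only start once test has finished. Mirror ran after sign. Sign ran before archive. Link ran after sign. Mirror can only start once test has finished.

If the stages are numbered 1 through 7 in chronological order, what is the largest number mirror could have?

4

Mirror must come before archive, fetch, and link — 3 stages forced after it.
Everything else can be placed before mirror in some valid order, so mirror can sit as late as position 7 − 3 = 4.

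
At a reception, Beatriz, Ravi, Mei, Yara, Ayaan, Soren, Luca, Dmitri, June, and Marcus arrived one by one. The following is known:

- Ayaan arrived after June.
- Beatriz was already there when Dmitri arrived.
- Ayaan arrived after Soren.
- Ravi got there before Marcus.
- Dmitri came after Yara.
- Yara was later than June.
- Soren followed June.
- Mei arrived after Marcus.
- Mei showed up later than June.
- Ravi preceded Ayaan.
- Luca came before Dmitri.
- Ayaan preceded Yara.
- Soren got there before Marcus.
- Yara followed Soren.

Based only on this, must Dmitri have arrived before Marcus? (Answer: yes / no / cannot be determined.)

cannot be determined

No chain of stated constraints runs from Dmitri to Marcus, and none runs from Marcus to Dmitri either.
So the relative order of Dmitri and Marcus is not fixed by the given facts.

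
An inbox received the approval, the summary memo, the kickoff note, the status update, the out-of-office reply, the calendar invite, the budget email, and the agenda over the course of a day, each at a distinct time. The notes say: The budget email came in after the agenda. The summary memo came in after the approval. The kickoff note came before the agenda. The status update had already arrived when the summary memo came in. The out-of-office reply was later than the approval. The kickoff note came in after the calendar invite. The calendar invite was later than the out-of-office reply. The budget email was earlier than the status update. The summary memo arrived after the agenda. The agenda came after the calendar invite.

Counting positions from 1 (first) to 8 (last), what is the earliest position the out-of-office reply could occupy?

2

The approval must come before the out-of-office reply — 1 forced predecessor.
Nothing else is forced ahead of the out-of-office reply, so its earliest slot is position 1 + 1 = 2.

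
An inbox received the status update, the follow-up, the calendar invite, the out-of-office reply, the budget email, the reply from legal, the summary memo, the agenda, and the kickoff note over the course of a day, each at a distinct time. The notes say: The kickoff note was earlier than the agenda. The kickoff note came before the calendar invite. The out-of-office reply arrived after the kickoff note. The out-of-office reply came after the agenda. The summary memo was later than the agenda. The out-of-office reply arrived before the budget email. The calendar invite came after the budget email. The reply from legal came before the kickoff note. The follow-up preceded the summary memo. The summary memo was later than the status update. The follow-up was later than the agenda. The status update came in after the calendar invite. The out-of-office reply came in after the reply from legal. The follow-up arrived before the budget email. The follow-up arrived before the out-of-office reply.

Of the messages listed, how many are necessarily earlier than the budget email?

5

Directly stated before the budget email: the follow-up and the out-of-office reply.
The agenda reaches the budget email via the agenda → the follow-up → the budget email.
The kickoff note reaches the budget email via the kickoff note → the out-of-office reply → the budget email.
The reply from legal reaches the budget email via the reply from legal → the out-of-office reply → the budget email.
That's the agenda, the follow-up, the kickoff note, the out-of-office reply, and the reply from legal — 5 in all.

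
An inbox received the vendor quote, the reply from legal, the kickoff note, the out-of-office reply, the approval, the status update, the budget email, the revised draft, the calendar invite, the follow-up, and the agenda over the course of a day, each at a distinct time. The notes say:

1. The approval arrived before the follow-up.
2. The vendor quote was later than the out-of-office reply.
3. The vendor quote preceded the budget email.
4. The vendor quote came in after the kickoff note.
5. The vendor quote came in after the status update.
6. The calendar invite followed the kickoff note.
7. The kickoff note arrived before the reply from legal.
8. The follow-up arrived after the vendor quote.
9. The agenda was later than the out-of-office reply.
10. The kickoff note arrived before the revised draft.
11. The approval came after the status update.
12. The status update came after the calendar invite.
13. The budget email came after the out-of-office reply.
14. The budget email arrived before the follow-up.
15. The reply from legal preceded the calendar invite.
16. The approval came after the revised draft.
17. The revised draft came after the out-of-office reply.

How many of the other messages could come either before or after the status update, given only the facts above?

Forced before the status update: the calendar invite, the kickoff note, and the reply from legal; forced after the status update: the approval, the budget email, the follow-up, and the vendor quote.
That leaves the agenda, the out-of-office reply, and the revised draft with no forced order relative to the status update — 3.

3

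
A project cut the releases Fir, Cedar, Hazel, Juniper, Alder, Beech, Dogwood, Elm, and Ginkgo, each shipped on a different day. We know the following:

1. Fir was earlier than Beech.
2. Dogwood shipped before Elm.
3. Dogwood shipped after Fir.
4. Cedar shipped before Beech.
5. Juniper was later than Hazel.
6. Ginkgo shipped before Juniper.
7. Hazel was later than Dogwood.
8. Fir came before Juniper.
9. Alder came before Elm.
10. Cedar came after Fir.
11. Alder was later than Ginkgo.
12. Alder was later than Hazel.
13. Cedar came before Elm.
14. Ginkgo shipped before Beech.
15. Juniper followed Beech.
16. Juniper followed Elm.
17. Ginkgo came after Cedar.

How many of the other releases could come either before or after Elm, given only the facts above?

1

Forced before Elm: Alder, Cedar, Dogwood, Fir, Ginkgo, and Hazel; forced after Elm: Juniper.
That leaves Beech with no forced order relative to Elm — 1.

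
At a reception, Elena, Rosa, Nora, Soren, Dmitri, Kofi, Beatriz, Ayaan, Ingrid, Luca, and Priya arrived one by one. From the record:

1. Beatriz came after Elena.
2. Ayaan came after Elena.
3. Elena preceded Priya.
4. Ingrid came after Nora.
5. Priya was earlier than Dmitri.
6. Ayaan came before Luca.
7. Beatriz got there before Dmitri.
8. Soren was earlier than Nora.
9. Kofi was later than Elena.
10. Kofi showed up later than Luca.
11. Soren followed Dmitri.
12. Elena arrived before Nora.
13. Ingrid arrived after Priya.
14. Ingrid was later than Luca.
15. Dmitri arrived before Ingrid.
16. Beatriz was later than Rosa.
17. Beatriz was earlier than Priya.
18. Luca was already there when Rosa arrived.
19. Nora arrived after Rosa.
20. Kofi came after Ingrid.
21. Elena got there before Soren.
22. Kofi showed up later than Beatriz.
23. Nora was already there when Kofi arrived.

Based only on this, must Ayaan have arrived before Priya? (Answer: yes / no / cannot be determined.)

Chain the constraints: Ayaan → Luca → Rosa → Beatriz → Priya. Each link is directly stated, so Ayaan comes before Priya.

yes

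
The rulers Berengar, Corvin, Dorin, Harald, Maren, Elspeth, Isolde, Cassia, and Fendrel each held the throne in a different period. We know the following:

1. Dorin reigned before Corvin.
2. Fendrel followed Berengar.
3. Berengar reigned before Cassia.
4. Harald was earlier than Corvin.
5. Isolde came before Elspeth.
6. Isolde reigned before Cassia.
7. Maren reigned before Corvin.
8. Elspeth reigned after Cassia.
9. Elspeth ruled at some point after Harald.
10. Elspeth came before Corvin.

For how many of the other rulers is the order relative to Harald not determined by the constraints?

Forced after Harald: Corvin and Elspeth.
That leaves Berengar, Cassia, Dorin, Fendrel, Isolde, and Maren with no forced order relative to Harald — 6.

6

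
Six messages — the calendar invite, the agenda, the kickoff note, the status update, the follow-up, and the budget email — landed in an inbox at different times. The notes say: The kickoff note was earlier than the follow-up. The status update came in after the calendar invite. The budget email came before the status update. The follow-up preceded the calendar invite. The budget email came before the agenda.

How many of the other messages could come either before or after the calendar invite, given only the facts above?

2

Forced before the calendar invite: the follow-up and the kickoff note; forced after the calendar invite: the status update.
That leaves the agenda and the budget email with no forced order relative to the calendar invite — 2.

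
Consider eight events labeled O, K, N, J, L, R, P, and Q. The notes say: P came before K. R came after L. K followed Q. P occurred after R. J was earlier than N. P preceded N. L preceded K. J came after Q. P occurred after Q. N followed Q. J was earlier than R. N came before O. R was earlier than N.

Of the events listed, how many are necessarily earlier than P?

4

Directly stated before P: Q and R.
J reaches P via J → R → P.
L reaches P via L → R → P.
No chain forces O (or any of the others) ahead of P.
That's J, L, Q, and R — 4 in all.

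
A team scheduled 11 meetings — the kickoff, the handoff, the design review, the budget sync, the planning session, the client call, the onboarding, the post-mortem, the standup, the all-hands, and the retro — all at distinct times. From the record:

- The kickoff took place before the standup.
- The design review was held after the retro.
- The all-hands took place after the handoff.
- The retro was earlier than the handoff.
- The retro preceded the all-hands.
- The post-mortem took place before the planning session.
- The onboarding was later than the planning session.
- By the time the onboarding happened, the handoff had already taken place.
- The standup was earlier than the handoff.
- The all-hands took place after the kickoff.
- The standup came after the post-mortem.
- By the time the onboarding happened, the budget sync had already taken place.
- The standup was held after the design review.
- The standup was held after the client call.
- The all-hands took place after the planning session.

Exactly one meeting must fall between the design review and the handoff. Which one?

the standup

Tracing the constraints gives the design review → the standup → the handoff, so the standup sits after the design review and before the handoff.
No other meeting is forced both after the design review and before the handoff.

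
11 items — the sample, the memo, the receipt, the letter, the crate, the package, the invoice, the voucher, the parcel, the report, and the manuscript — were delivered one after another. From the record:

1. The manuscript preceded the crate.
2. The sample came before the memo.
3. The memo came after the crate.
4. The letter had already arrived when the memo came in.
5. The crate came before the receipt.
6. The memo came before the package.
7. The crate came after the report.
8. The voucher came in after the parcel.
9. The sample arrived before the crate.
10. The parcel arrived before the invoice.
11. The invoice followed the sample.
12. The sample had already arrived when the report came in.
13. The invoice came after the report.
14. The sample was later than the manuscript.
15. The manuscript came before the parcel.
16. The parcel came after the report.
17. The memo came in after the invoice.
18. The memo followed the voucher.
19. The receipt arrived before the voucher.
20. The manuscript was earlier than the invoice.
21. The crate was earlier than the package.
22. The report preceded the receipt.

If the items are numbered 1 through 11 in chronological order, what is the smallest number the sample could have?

The manuscript must come before the sample — 1 forced predecessor.
Nothing else is forced ahead of the sample, so its earliest slot is position 1 + 1 = 2.

2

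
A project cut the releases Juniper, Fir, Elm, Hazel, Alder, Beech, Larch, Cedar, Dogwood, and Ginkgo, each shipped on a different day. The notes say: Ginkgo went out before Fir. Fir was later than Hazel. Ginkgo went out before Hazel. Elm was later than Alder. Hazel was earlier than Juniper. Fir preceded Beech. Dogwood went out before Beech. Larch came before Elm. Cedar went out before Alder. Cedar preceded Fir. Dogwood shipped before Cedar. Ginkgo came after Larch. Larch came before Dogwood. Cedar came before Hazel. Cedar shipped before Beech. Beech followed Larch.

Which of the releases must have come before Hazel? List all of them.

Directly stated before Hazel: Cedar and Ginkgo.
Dogwood reaches Hazel via Dogwood → Cedar → Hazel.
Larch reaches Hazel via Larch → Ginkgo → Hazel.
No chain forces Elm (or any of the others) ahead of Hazel.

Cedar, Dogwood, Ginkgo, Larch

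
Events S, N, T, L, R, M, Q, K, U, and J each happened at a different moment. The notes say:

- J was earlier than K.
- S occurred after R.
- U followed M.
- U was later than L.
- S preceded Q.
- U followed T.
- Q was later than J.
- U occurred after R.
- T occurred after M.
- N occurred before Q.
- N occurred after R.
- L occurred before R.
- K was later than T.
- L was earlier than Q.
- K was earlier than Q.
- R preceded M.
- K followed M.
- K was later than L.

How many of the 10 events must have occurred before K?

Directly stated before K: J, L, M, and T.
R reaches K via R → M → K.
That's J, L, M, R, and T — 5 in all.

5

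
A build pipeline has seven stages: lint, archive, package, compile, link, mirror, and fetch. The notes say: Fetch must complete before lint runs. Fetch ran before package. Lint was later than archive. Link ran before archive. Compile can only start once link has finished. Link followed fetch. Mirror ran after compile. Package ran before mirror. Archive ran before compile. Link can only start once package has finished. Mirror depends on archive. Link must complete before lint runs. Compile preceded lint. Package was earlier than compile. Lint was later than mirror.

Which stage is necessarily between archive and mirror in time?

Tracing the constraints gives archive → compile → mirror, so compile sits after archive and before mirror.
No other stage is forced both after archive and before mirror.

compile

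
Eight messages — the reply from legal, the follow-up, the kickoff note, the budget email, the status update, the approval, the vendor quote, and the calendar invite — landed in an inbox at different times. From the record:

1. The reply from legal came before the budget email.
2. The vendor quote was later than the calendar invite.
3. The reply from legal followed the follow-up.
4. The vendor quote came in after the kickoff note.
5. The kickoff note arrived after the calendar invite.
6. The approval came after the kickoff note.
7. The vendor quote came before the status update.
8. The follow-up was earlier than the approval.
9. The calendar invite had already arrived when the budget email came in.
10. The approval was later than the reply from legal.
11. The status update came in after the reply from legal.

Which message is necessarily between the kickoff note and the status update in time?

the vendor quote

Tracing the constraints gives the kickoff note → the vendor quote → the status update, so the vendor quote sits after the kickoff note and before the status update.
No other message is forced both after the kickoff note and before the status update.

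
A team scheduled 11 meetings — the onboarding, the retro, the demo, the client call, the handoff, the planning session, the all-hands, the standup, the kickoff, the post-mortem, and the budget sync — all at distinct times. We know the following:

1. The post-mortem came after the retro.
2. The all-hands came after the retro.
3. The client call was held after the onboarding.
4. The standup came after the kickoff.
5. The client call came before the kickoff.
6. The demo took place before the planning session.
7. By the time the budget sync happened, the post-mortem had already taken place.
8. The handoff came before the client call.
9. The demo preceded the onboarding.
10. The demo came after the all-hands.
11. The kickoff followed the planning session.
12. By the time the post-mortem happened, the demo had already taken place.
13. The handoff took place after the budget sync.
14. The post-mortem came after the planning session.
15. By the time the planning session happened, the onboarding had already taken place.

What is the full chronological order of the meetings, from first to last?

The constraints fix every adjacent pair, so only one ordering works:
the retro → the all-hands → the demo → the onboarding → the planning session → the post-mortem → the budget sync → the handoff → the client call → the kickoff → the standup.

the retro, the all-hands, the demo, the onboarding, the planning session, the post-mortem, the budget sync, the handoff, the client call, the kickoff, the standup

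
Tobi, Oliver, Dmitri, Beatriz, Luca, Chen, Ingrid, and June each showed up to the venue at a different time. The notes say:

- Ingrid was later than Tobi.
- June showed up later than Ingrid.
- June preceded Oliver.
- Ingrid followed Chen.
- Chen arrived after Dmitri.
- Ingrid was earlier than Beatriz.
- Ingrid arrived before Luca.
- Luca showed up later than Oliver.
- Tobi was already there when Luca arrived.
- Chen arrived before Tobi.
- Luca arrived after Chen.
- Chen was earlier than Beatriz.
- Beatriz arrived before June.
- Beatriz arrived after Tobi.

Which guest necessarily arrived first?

Dmitri

Dmitri has a chain of constraints placing them before every other guest, so Dmitri must be first.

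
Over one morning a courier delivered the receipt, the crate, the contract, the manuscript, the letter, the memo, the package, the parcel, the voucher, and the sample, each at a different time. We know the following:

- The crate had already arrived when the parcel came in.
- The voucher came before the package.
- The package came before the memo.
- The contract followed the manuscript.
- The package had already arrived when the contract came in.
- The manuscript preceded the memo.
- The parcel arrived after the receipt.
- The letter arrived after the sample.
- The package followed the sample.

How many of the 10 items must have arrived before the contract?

Directly stated before the contract: the manuscript and the package.
The sample reaches the contract via the sample → the package → the contract.
The voucher reaches the contract via the voucher → the package → the contract.
No chain forces the receipt (or any of the others) ahead of the contract.
That's the manuscript, the package, the sample, and the voucher — 4 in all.

4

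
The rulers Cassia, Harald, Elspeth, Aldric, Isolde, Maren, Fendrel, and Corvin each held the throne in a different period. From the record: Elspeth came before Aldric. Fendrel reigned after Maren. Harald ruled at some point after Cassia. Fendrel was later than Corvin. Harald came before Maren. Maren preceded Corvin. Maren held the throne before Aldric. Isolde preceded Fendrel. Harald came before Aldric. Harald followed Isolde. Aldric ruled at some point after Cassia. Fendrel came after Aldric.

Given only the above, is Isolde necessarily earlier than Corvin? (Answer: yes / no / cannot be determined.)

yes

Chain the constraints: Isolde → Harald → Maren → Corvin. Each link is directly stated, so Isolde comes before Corvin.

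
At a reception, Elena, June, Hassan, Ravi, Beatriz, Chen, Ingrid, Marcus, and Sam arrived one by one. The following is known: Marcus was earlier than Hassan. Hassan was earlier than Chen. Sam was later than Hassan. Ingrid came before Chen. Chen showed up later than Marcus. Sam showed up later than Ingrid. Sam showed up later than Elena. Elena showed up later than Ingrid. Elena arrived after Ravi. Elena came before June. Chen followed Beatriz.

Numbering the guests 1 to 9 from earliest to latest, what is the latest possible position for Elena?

Elena must come before June and Sam — 2 guests forced after them.
Everything else can be placed before Elena in some valid order, so Elena can sit as late as position 9 − 2 = 7.

7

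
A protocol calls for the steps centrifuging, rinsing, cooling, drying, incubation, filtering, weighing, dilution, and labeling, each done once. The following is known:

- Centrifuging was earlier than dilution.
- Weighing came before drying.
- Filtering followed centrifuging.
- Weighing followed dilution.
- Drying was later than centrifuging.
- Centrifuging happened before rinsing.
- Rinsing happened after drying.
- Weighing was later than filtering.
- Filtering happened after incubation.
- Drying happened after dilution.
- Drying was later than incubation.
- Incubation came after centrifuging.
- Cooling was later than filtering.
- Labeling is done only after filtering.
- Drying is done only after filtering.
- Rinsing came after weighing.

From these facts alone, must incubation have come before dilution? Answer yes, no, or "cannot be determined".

cannot be determined

No chain of stated constraints runs from incubation to dilution, and none runs from dilution to incubation either.
So the relative order of incubation and dilution is not fixed by the given facts.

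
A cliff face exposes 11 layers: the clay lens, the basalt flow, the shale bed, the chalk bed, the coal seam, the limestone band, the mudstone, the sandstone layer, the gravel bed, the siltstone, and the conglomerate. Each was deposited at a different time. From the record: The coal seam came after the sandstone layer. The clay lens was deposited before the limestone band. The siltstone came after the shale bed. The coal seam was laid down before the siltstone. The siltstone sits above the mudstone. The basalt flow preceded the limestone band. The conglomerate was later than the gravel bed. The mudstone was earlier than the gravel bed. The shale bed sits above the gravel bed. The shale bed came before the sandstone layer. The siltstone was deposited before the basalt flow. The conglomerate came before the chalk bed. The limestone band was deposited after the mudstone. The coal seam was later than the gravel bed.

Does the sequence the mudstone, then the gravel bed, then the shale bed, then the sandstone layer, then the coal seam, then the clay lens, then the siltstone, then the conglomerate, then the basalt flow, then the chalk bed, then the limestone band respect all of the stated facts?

yes

Check each stated constraint against the proposed order — e.g. the gravel bed is ahead of the conglomerate; the mudstone is ahead of the limestone band. Every pair is in the required order; nothing is violated.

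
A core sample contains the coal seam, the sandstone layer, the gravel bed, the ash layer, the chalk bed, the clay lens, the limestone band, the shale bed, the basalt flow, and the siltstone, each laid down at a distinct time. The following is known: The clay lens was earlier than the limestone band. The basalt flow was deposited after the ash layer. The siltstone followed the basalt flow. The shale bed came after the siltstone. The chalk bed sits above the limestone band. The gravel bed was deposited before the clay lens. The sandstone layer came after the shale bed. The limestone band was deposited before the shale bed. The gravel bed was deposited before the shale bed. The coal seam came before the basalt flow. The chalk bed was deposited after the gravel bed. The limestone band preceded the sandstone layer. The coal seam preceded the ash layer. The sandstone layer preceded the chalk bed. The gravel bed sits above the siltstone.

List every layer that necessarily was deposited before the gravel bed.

the ash layer, the basalt flow, the coal seam, the siltstone

Directly stated before the gravel bed: the siltstone.
The ash layer reaches the gravel bed via the ash layer → the basalt flow → the siltstone → the gravel bed.
The basalt flow reaches the gravel bed via the basalt flow → the siltstone → the gravel bed.
The coal seam reaches the gravel bed via the coal seam → the basalt flow → the siltstone → the gravel bed.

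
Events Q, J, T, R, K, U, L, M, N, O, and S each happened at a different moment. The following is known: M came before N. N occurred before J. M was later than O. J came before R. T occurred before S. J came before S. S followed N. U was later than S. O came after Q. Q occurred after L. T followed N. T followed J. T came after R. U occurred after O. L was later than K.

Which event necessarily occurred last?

Every other event has a chain of constraints placing it before U, so U is last.

U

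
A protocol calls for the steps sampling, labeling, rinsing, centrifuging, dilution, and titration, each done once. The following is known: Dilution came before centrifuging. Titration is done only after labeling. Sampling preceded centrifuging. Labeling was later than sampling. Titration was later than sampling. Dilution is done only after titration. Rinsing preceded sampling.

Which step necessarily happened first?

Rinsing has a chain of constraints placing it before every other step, so rinsing must be first.

rinsing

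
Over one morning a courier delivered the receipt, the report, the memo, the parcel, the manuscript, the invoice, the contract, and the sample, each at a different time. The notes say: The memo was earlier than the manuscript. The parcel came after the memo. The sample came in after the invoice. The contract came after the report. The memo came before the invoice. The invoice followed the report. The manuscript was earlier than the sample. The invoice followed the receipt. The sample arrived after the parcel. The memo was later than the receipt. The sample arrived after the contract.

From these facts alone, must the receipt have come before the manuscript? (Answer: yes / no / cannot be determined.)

Chain the constraints: the receipt → the memo → the manuscript. Each link is directly stated, so the receipt comes before the manuscript.

yes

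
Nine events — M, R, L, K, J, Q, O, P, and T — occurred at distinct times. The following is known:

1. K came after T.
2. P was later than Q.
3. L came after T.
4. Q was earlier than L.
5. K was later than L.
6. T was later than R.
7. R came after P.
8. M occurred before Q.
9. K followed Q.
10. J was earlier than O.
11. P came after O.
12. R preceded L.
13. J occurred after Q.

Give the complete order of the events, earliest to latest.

The constraints fix every adjacent pair, so only one ordering works:
M → Q → J → O → P → R → T → L → K.

M, Q, J, O, P, R, T, L, K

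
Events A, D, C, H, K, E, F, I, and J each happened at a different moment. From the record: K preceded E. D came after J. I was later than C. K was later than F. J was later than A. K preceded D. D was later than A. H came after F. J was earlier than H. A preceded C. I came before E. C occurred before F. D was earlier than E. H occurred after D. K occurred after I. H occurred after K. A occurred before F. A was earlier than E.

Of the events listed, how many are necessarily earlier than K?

Directly stated before K: F and I.
A reaches K via A → F → K.
C reaches K via C → I → K.
That's A, C, F, and I — 4 in all.

4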